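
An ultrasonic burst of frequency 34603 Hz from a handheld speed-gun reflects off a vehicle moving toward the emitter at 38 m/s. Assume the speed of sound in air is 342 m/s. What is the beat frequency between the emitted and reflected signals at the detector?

At the vehicle (a moving observer), f₁ = f₀ · (v + u)/v = 34603 × 380/342 ≈ 38448 Hz.
On reflection it acts as a source moving toward the stationary detector: f₂ = f₁ · v/(v − u) = 38448 × 342/304 ≈ 43254 Hz.
Beat frequency: |f₂ − f₀| = 2u·f₀/(v − u) = 2 × 38 × 34603/304 ≈ 8651 Hz.

8651 Hz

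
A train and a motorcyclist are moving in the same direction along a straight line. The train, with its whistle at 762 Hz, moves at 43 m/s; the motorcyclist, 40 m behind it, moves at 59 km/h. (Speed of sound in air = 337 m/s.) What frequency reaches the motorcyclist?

709 Hz

59 km/h = 16.39 m/s.
The motorcyclist is behind, so the train is moving away from it while the motorcyclist is moving toward the train.
General Doppler shift: f' = f · (v + v_o)/(v + v_s).
f' = 762 × (337 + 16.39)/(337 + 43) = 762 × 353.39/380 ≈ 709 Hz.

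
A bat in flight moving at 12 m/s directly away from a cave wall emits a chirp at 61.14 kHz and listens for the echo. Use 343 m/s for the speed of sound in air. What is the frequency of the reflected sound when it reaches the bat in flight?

57.0 kHz

The cave wall receives the sound from a moving source: f₁ = f₀ · v/(v + v_e) = 61.14 × 343/355 ≈ 59.1 kHz.
On the return leg the bat in flight is a moving observer: f₂ = f₁ · (v − v_e)/v = 59.1 × 331/343 ≈ 57.0 kHz.
Equivalently f₂ = f₀ · (v − v_e)/(v + v_e).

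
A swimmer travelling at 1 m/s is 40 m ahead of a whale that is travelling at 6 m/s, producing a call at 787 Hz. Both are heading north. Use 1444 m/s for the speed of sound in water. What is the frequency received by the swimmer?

790 Hz

The swimmer is ahead, so the whale is moving toward it while the swimmer is moving away from the whale.
With source approaching and observer receding, f' = f · (v − v_o)/(v − v_s).
f' = 787 × (1444 − 1)/(1444 − 6) = 787 × 1443/1438 ≈ 790 Hz.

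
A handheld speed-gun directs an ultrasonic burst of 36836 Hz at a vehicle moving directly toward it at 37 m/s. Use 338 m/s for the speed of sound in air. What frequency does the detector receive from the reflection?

At the vehicle (a moving observer), f₁ = f₀ · (v + u)/v = 36836 × 375/338 ≈ 40868 Hz.
On reflection it acts as a source moving toward the stationary detector: f₂ = f₁ · v/(v − u) = 40868 × 338/301 ≈ 45892 Hz.
Equivalently f₂ = f₀ · (v + u)/(v − u).

45892 Hz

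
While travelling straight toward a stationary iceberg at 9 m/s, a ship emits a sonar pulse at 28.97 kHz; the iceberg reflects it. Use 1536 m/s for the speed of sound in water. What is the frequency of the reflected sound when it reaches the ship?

29.3 kHz

The iceberg receives the sound from a moving source: f₁ = f₀ · v/(v − v_e) = 28.97 × 1536/1527 ≈ 29.1 kHz.
On the return leg the ship is a moving observer: f₂ = f₁ · (v + v_e)/v = 29.1 × 1545/1536 ≈ 29.3 kHz.
Equivalently f₂ = f₀ · (v + v_e)/(v − v_e).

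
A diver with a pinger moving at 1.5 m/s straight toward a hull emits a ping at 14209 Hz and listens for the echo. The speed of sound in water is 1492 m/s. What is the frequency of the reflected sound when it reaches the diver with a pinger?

The hull receives the sound from a moving source: f₁ = f₀ · v/(v − v_e) = 14209 × 1492/1490.5 ≈ 14223 Hz.
On the return leg the diver with a pinger is a moving observer: f₂ = f₁ · (v + v_e)/v = 14223 × 1493.5/1492 ≈ 14238 Hz.

14238 Hz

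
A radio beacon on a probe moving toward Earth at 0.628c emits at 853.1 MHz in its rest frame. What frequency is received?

1784.7 MHz

Relativistic Doppler for frequency: f' = f₀ · √((1 + β)/(1 − β)).
f' = 853.1 × √(1.6280/0.3720) = 853.1 × 2.09197 ≈ 1784.7 MHz.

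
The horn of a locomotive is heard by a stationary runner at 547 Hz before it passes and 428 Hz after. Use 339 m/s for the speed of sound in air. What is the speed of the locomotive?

f₁/f₂ = (v + v_s)/(v − v_s), so v_s = v · (f₁ − f₂)/(f₁ + f₂).
v_s = 339 × (547 − 428)/(547 + 428) = 339 × 119/975 ≈ 41 m/s.

41 m/s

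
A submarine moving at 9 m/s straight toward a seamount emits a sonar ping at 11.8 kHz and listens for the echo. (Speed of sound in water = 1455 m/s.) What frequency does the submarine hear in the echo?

The seamount receives the sound from a moving source: f₁ = f₀ · v/(v − v_e) = 11.8 × 1455/1446 ≈ 11.87 kHz.
On the return leg the submarine is a moving observer: f₂ = f₁ · (v + v_e)/v = 11.87 × 1464/1455 ≈ 11.95 kHz.
Equivalently f₂ = f₀ · (v + v_e)/(v − v_e).

11.95 kHz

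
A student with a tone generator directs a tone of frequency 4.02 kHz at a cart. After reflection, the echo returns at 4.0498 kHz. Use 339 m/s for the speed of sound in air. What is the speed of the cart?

1.25 m/s

Double Doppler shift off a moving reflector: f₂ = f₀ · (v + u)/(v − u) (u > 0 toward emitter).
Rearranging, u = v · (f₂ − f₀)/(f₂ + f₀) = 339 × 0.0298/8.0698 ≈ 1.25 m/s.
So the cart is moving at 1.25 m/s toward the emitter.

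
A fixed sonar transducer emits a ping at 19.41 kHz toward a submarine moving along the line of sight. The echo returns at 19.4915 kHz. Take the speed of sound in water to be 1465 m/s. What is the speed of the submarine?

Double Doppler shift off a moving reflector: f₂ = f₀ · (v + u)/(v − u) (u > 0 toward emitter).
Rearranging, u = v · (f₂ − f₀)/(f₂ + f₀) = 1465 × 0.0815/38.9015 ≈ 3.1 m/s.
So the submarine is moving at 3.1 m/s toward the emitter.

3.1 m/s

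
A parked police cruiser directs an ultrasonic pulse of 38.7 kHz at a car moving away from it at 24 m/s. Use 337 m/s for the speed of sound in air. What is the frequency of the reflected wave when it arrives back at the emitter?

33.6 kHz

At the car (a moving observer), f₁ = f₀ · (v − u)/v = 38.7 × 313/337 ≈ 35.9 kHz.
The reflection then acts as a moving source: f₂ = f₁ · v/(v + u) ≈ 33.6 kHz.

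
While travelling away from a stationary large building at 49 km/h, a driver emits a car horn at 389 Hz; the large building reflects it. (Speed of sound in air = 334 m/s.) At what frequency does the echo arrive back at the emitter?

359 Hz

49 km/h = 13.61 m/s.
The large building receives the sound from a moving source: f₁ = f₀ · v/(v + v_e) = 389 × 334/347.61 ≈ 374 Hz.
On the return leg the driver is a moving observer: f₂ = f₁ · (v − v_e)/v = 374 × 320.39/334 ≈ 359 Hz.
Equivalently f₂ = f₀ · (v − v_e)/(v + v_e).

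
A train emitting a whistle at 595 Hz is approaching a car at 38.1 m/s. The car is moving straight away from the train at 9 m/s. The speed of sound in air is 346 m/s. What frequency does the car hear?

Both move, so f' = f · (v − v_o)/(v − v_s).
f' = 595 × (346 − 9)/(346 − 38.1) = 595 × 337/307.9 ≈ 651 Hz.

651 Hz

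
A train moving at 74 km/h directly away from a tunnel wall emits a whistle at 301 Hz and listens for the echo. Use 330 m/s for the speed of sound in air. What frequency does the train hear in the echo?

74 km/h = 20.56 m/s.
The tunnel wall receives the sound from a moving source: f₁ = f₀ · v/(v + v_e) = 301 × 330/350.56 ≈ 283 Hz.
On the return leg the train is a moving observer: f₂ = f₁ · (v − v_e)/v = 283 × 309.44/330 ≈ 266 Hz.

266 Hz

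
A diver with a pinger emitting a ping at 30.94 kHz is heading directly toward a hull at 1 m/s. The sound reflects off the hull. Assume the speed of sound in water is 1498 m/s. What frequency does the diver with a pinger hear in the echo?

31.0 kHz

The hull receives the sound from a moving source: f₁ = f₀ · v/(v − v_e) = 30.94 × 1498/1497 ≈ 31.0 kHz.
On the return leg the diver with a pinger is a moving observer: f₂ = f₁ · (v + v_e)/v = 31.0 × 1499/1498 ≈ 31.0 kHz.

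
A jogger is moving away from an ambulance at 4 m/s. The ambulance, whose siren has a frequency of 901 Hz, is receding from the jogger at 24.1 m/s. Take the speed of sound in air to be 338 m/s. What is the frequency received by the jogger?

General Doppler shift: f' = f · (v − v_o)/(v + v_s).
f' = 901 × (338 − 4)/(338 + 24.1) = 901 × 334/362.1 ≈ 831 Hz.

831 Hz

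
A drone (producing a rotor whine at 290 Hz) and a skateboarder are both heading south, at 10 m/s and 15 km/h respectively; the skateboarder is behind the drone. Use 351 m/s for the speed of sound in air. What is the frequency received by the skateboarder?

285 Hz

15 km/h = 4.167 m/s.
The skateboarder is behind, so the drone is moving away from it while the skateboarder is moving toward the drone.
Both move, so f' = f · (v + v_o)/(v + v_s).
f' = 290 × (351 + 4.167)/(351 + 10) = 290 × 355.17/361 ≈ 285 Hz.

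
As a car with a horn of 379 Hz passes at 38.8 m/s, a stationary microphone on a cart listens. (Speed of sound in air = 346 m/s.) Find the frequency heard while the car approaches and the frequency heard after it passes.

427 Hz approaching; 341 Hz receding

Approaching: f₁ = f · v/(v − v_s) = 379 × 346/307.2 ≈ 427 Hz.
Receding: f₂ = f · v/(v + v_s) = 379 × 346/384.8 ≈ 341 Hz.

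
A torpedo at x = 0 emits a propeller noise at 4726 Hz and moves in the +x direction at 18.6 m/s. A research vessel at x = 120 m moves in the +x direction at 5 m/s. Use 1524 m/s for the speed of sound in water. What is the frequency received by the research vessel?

The observer lies on the +x side, so the source is heading toward the observer and the observer is heading away from the source.
General Doppler shift: f' = f · (v − v_o)/(v − v_s).
f' = 4726 × (1524 − 5)/(1524 − 18.6) = 4726 × 1519/1505.4 ≈ 4769 Hz.

4769 Hz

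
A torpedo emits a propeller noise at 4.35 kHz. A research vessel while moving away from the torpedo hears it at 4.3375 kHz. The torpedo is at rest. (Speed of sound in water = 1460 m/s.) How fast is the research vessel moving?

4.2 m/s

f' = f · (v − v_o)/v ⇒ v_o = v · |f'/f − 1|.
v_o = 1460 × |4.3375/4.35 − 1| = 1460 × 0.002874 ≈ 4.2 m/s.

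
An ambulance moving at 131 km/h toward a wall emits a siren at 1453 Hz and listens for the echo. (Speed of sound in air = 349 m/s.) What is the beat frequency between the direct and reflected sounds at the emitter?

131 km/h = 36.39 m/s.
The wall receives the sound from a moving source: f₁ = f₀ · v/(v − v_e) = 1453 × 349/312.61 ≈ 1622 Hz.
On the return leg the ambulance is a moving observer: f₂ = f₁ · (v + v_e)/v = 1622 × 385.39/349 ≈ 1791 Hz.
Beat against the emitted tone: |f₂ − f₀| = 2v_e·f₀/(v − v_e) = 2 × 36.39 × 1453/312.61 ≈ 338 Hz.

338 Hz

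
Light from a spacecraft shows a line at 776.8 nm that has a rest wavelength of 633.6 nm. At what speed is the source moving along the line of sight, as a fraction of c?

λ'/λ₀ = 1.2260 > 1 (redshift), so the source is receding.
λ'/λ₀ = √((1 + β)/(1 − β)) for a receding source ⇒ β = (r² − 1)/(r² + 1) with r = λ'/λ₀.
β = (1.5031 − 1)/(1.5031 + 1) ≈ 0.201.

0.201c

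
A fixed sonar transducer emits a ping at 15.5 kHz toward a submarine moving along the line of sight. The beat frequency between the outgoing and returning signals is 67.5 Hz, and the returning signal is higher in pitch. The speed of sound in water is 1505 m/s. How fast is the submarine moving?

Double Doppler shift off a moving reflector: f₂ = f₀ · (v + u)/(v − u) (u > 0 toward emitter).
Returning signal is higher, so f₂ = f₀ + Δf = 15500 + 67.5 = 15567.5 Hz.
Rearranging, u = v · (f₂ − f₀)/(f₂ + f₀) = 1505 × 67.5/31067.5 ≈ 3.3 m/s.
So the submarine is moving at 3.3 m/s toward the emitter.

3.3 m/s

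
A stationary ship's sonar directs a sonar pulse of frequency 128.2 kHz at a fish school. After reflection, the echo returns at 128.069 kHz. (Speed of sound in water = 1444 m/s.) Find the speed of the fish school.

0.74 m/s

Double Doppler shift off a moving reflector: f₂ = f₀ · (v + u)/(v − u) (u > 0 toward emitter).
Rearranging, u = v · (f₂ − f₀)/(f₂ + f₀) = 1444 × -0.131/256.269 ≈ -0.74 m/s.
So the fish school is moving at 0.74 m/s away from the emitter.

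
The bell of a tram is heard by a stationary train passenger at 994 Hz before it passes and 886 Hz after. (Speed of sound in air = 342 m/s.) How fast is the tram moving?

19.6 m/s

f₁/f₂ = (v + v_s)/(v − v_s), so v_s = v · (f₁ − f₂)/(f₁ + f₂).
v_s = 342 × (994 − 886)/(994 + 886) = 342 × 108/1880 ≈ 19.6 m/s.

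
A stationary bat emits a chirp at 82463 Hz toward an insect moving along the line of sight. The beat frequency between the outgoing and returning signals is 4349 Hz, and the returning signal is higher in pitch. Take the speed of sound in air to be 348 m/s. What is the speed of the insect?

Double Doppler shift off a moving reflector: f₂ = f₀ · (v + u)/(v − u) (u > 0 toward emitter).
Returning signal is higher, so f₂ = f₀ + Δf = 82463 + 4349 = 86812 Hz.
Rearranging, u = v · (f₂ − f₀)/(f₂ + f₀) = 348 × 4349/169275 ≈ 8.9 m/s.
So the insect is moving at 8.9 m/s toward the emitter.

8.9 m/s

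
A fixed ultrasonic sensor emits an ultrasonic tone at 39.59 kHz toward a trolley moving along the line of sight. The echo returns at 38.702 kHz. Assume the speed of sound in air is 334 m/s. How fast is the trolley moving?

Double Doppler shift off a moving reflector: f₂ = f₀ · (v + u)/(v − u) (u > 0 toward emitter).
Rearranging, u = v · (f₂ − f₀)/(f₂ + f₀) = 334 × -0.888/78.292 ≈ -3.8 m/s.
So the trolley is moving at 3.8 m/s away from the emitter.

3.8 m/s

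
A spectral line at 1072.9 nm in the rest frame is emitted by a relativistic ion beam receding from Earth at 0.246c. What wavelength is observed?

Relativistic Doppler for wavelength: λ' = λ₀ · √((1 + β)/(1 − β)).
λ' = 1072.9 × √(1.2460/0.7540) = 1072.9 × 1.28550 ≈ 1379.2 nm.

1379.2 nm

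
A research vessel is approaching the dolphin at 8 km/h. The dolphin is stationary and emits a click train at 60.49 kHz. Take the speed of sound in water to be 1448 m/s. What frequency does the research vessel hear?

60.6 kHz

8 km/h = 2.222 m/s.
Only the observer moves, toward the source, so f' = f · (v + v_o)/v.
f' = 60.49 × (1448 + 2.222)/1448 = 60.49 × 1450.2/1448 ≈ 60.6 kHz.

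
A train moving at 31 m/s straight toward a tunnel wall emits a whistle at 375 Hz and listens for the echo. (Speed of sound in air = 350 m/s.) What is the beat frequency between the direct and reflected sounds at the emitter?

73 Hz

The tunnel wall receives the sound from a moving source: f₁ = f₀ · v/(v − v_e) = 375 × 350/319 ≈ 411.4 Hz.
On the return leg the train is a moving observer: f₂ = f₁ · (v + v_e)/v = 411.4 × 381/350 ≈ 447.9 Hz.
Beat against the emitted tone: |f₂ − f₀| = 2v_e·f₀/(v − v_e) = 2 × 31 × 375/319 ≈ 73 Hz.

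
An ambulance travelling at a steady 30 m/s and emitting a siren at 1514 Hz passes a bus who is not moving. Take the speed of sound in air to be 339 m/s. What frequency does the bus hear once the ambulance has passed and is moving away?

Receding: f₂ = f · v/(v + v_s) = 1514 × 339/369 ≈ 1391 Hz.

1391 Hz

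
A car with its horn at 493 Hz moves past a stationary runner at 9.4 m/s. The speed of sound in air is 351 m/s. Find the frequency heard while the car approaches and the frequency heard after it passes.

507 Hz approaching; 480 Hz receding

Approaching: f₁ = f · v/(v − v_s) = 493 × 351/341.6 ≈ 507 Hz.
Receding: f₂ = f · v/(v + v_s) = 493 × 351/360.4 ≈ 480 Hz.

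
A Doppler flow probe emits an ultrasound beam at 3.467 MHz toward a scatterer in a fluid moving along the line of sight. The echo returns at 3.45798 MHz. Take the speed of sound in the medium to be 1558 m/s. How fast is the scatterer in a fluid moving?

Double Doppler shift off a moving reflector: f₂ = f₀ · (v + u)/(v − u) (u > 0 toward emitter).
Rearranging, u = v · (f₂ − f₀)/(f₂ + f₀) = 1558 × -0.00902/6.92498 ≈ -2.03 m/s.
So the scatterer in a fluid is moving at 2.03 m/s away from the emitter.

2.03 m/s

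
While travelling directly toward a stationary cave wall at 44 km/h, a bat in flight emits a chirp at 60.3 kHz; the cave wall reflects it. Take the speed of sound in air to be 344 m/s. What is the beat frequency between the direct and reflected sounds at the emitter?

44 km/h = 12.22 m/s.
The cave wall receives the sound from a moving source: f₁ = f₀ · v/(v − v_e) = 60.3 × 344/331.78 ≈ 62.52 kHz.
On the return leg the bat in flight is a moving observer: f₂ = f₁ · (v + v_e)/v = 62.52 × 356.22/344 ≈ 64.74 kHz.
Beat against the emitted tone (with f₀ = 60300 Hz): |f₂ − f₀| = 2v_e·f₀/(v − v_e) = 2 × 12.22 × 60300/331.78 ≈ 4443 Hz.

4443 Hz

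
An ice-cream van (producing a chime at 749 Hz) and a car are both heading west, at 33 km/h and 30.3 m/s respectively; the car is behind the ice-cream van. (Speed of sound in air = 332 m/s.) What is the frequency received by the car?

33 km/h = 9.167 m/s.
The car is behind, so the ice-cream van is moving away from it while the car is moving toward the ice-cream van.
With source receding and observer approaching, f' = f · (v + v_o)/(v + v_s).
f' = 749 × (332 + 30.3)/(332 + 9.167) = 749 × 362.3/341.17 ≈ 795 Hz.

795 Hz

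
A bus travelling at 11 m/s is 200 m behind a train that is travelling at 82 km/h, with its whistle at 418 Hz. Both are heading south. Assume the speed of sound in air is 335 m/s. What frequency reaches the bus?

82 km/h = 22.78 m/s.
The bus is behind, so the train is moving away from it while the bus is moving toward the train.
General Doppler shift: f' = f · (v + v_o)/(v + v_s).
f' = 418 × (335 + 11)/(335 + 22.78) = 418 × 346/357.78 ≈ 404 Hz.

404 Hz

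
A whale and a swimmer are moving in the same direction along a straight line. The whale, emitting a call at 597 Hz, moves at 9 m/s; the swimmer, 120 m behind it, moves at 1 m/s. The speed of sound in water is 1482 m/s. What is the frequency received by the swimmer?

The swimmer is behind, so the whale is moving away from it while the swimmer is moving toward the whale.
Both move, so f' = f · (v + v_o)/(v + v_s).
f' = 597 × (1482 + 1)/(1482 + 9) = 597 × 1483/1491 ≈ 594 Hz.

594 Hz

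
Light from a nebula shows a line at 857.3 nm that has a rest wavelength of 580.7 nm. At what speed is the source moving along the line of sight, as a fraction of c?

0.371

λ'/λ₀ = 1.4763 > 1 (redshift), so the source is receding.
λ'/λ₀ = √((1 + β)/(1 − β)) for a receding source ⇒ β = (r² − 1)/(r² + 1) with r = λ'/λ₀.
β = (2.1795 − 1)/(2.1795 + 1) ≈ 0.371.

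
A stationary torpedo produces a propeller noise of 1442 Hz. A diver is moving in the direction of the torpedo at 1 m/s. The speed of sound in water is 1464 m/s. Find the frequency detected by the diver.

1443 Hz

Moving observer, stationary source: f' = f · (v + v_o)/v.
f' = 1442 × (1464 + 1)/1464 = 1442 × 1465/1464 ≈ 1443 Hz.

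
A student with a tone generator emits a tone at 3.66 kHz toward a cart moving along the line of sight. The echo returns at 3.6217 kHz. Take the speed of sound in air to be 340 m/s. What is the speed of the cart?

1.79 m/s

Double Doppler shift off a moving reflector: f₂ = f₀ · (v + u)/(v − u) (u > 0 toward emitter).
Rearranging, u = v · (f₂ − f₀)/(f₂ + f₀) = 340 × -0.0383/7.2817 ≈ -1.79 m/s.
So the cart is moving at 1.79 m/s away from the emitter.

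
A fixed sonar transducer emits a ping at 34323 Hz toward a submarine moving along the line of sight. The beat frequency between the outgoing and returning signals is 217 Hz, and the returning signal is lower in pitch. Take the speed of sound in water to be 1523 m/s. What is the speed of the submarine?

4.8 m/s

Double Doppler shift off a moving reflector: f₂ = f₀ · (v + u)/(v − u) (u > 0 toward emitter).
Returning signal is lower, so f₂ = f₀ − Δf = 34323 − 217 = 34106 Hz.
Rearranging, u = v · (f₂ − f₀)/(f₂ + f₀) = 1523 × -217/68429 ≈ -4.8 m/s.
So the submarine is moving at 4.8 m/s away from the emitter.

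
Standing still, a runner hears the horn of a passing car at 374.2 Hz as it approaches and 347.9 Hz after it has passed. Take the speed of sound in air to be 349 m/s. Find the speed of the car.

f₁/f₂ = (v + v_s)/(v − v_s), so v_s = v · (f₁ − f₂)/(f₁ + f₂).
v_s = 349 × (374.2 − 347.9)/(374.2 + 347.9) = 349 × 26.3/722.1 ≈ 12.7 m/s.

12.7 m/s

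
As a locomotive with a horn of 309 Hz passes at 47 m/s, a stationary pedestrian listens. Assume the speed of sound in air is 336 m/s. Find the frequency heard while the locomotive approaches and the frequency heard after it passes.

359 Hz approaching; 271 Hz receding

Approaching: f₁ = f · v/(v − v_s) = 309 × 336/289 ≈ 359 Hz.
Receding: f₂ = f · v/(v + v_s) = 309 × 336/383 ≈ 271 Hz.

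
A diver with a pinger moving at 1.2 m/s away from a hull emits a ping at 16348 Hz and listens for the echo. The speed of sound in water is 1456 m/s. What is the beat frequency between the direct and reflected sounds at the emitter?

26.9 Hz

The hull receives the sound from a moving source: f₁ = f₀ · v/(v + v_e) = 16348 × 1456/1457.2 ≈ 16334.5 Hz.
On the return leg the diver with a pinger is a moving observer: f₂ = f₁ · (v − v_e)/v = 16334.5 × 1454.8/1456 ≈ 16321.1 Hz.
Beat against the emitted tone: |f₂ − f₀| = 2v_e·f₀/(v + v_e) = 2 × 1.2 × 16348/1457.2 ≈ 26.9 Hz.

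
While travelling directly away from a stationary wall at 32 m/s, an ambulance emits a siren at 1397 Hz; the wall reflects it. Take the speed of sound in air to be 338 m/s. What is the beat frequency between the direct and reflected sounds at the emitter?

242 Hz

The wall receives the sound from a moving source: f₁ = f₀ · v/(v + v_e) = 1397 × 338/370 ≈ 1276 Hz.
On the return leg the ambulance is a moving observer: f₂ = f₁ · (v − v_e)/v = 1276 × 306/338 ≈ 1155 Hz.
Equivalently f₂ = f₀ · (v − v_e)/(v + v_e).
Beat against the emitted tone: |f₂ − f₀| = 2v_e·f₀/(v + v_e) = 2 × 32 × 1397/370 ≈ 242 Hz.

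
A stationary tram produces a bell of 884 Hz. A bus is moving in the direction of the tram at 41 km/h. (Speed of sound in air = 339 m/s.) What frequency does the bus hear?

41 km/h = 11.39 m/s.
Moving observer, stationary source: f' = f · (v + v_o)/v.
f' = 884 × (339 + 11.39)/339 = 884 × 350.39/339 ≈ 914 Hz.

914 Hz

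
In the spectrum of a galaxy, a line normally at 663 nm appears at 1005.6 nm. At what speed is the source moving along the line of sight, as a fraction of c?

0.394

λ'/λ₀ = 1.5167 > 1 (redshift), so the source is receding.
λ'/λ₀ = √((1 + β)/(1 − β)) for a receding source ⇒ β = (r² − 1)/(r² + 1) with r = λ'/λ₀.
β = (2.3005 − 1)/(2.3005 + 1) ≈ 0.394.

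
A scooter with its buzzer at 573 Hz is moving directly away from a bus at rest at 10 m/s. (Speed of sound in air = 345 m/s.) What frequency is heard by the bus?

With the source moving away from a stationary observer, f' = f · v/(v + v_s).
f' = 573 × 345/(345 + 10) = 573 × 345/355 ≈ 557 Hz.

557 Hz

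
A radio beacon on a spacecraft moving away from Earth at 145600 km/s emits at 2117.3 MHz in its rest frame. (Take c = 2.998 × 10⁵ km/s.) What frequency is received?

1245.8 MHz

β = v/c = 145600/299800 = 0.4857.
Relativistic Doppler for frequency: f' = f₀ · √((1 − β)/(1 + β)).
f' = 2117.3 × √(0.5143/1.4857) = 2117.3 × 0.58839 ≈ 1245.8 MHz.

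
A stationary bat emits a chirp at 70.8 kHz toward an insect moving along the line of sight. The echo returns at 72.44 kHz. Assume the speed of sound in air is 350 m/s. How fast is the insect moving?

Double Doppler shift off a moving reflector: f₂ = f₀ · (v + u)/(v − u) (u > 0 toward emitter).
Rearranging, u = v · (f₂ − f₀)/(f₂ + f₀) = 350 × 1.64/143.24 ≈ 4.0 m/s.
So the insect is moving at 4.0 m/s toward the emitter.

4.0 m/s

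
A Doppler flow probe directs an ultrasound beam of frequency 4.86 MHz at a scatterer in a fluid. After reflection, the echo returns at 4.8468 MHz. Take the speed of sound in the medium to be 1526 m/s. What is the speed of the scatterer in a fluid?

Double Doppler shift off a moving reflector: f₂ = f₀ · (v + u)/(v − u) (u > 0 toward emitter).
Rearranging, u = v · (f₂ − f₀)/(f₂ + f₀) = 1526 × -0.0132/9.7068 ≈ -2.08 m/s.
So the scatterer in a fluid is moving at 2.08 m/s away from the emitter.

2.08 m/s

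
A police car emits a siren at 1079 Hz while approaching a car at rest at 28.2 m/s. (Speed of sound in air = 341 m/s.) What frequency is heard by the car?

1176 Hz

Only the source moves, toward the listener, so f' = f · v/(v − v_s).
f' = 1079 × 341/(341 − 28.2) = 1079 × 341/312.8 ≈ 1176 Hz.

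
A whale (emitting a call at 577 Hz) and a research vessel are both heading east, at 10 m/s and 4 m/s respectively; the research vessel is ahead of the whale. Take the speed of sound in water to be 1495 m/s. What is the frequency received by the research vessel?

The research vessel is ahead, so the whale is moving toward it while the research vessel is moving away from the whale.
Both move, so f' = f · (v − v_o)/(v − v_s).
f' = 577 × (1495 − 4)/(1495 − 10) = 577 × 1491/1485 ≈ 579 Hz.

579 Hz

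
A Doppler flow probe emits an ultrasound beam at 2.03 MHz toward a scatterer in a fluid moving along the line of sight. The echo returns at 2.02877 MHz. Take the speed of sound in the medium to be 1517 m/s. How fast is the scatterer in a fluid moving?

Double Doppler shift off a moving reflector: f₂ = f₀ · (v + u)/(v − u) (u > 0 toward emitter).
Rearranging, u = v · (f₂ − f₀)/(f₂ + f₀) = 1517 × -0.00123/4.05877 ≈ -0.46 m/s.
So the scatterer in a fluid is moving at 0.46 m/s away from the emitter.

0.46 m/s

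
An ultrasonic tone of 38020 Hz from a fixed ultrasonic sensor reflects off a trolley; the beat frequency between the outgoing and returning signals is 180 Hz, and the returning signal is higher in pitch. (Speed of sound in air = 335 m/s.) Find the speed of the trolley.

Double Doppler shift off a moving reflector: f₂ = f₀ · (v + u)/(v − u) (u > 0 toward emitter).
Returning signal is higher, so f₂ = f₀ + Δf = 38020 + 180 = 38200 Hz.
Rearranging, u = v · (f₂ − f₀)/(f₂ + f₀) = 335 × 180/76220 ≈ 0.79 m/s.
So the trolley is moving at 0.79 m/s toward the emitter.

0.79 m/s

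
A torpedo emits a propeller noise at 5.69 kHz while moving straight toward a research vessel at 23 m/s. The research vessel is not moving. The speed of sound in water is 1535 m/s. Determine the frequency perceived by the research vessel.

With the source moving toward a stationary observer, f' = f · v/(v − v_s).
f' = 5.69 × 1535/(1535 − 23) = 5.69 × 1535/1512 ≈ 5.78 kHz.

5.78 kHz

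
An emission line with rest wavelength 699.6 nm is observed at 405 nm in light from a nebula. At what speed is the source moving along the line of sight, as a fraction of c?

λ'/λ₀ = 0.5789 < 1 (blueshift), so the source is approaching.
λ'/λ₀ = √((1 − β)/(1 + β)) for an approaching source ⇒ β = (1 − r²)/(1 + r²) with r = λ'/λ₀.
β = (1 − 0.3351)/(1 + 0.3351) ≈ 0.498.

0.498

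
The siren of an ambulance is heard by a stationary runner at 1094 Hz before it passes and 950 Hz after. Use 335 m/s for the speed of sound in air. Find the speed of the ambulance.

23.6 m/s

f₁/f₂ = (v + v_s)/(v − v_s), so v_s = v · (f₁ − f₂)/(f₁ + f₂).
v_s = 335 × (1094 − 950)/(1094 + 950) = 335 × 144/2044 ≈ 23.6 m/s.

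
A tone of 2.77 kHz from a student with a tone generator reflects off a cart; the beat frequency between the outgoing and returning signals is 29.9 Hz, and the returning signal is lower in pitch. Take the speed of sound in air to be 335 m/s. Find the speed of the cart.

Double Doppler shift off a moving reflector: f₂ = f₀ · (v + u)/(v − u) (u > 0 toward emitter).
Returning signal is lower, so f₂ = f₀ − Δf = 2770 − 29.9 = 2740.1 Hz.
Rearranging, u = v · (f₂ − f₀)/(f₂ + f₀) = 335 × -29.9/5510.1 ≈ -1.82 m/s.
So the cart is moving at 1.82 m/s away from the emitter.

1.82 m/s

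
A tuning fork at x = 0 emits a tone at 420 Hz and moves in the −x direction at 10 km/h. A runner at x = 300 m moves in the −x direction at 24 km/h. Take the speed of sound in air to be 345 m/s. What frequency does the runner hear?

10 km/h = 2.778 m/s; 24 km/h = 6.667 m/s.
The observer lies on the +x side, so the source is heading away from the observer and the observer is heading toward the source.
With source receding and observer approaching, f' = f · (v + v_o)/(v + v_s).
f' = 420 × (345 + 6.667)/(345 + 2.778) = 420 × 351.67/347.78 ≈ 425 Hz.

425 Hz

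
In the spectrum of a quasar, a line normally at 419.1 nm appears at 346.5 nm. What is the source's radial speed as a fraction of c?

λ'/λ₀ = 0.8268 < 1 (blueshift), so the source is approaching.
λ'/λ₀ = √((1 − β)/(1 + β)) for an approaching source ⇒ β = (1 − r²)/(1 + r²) with r = λ'/λ₀.
β = (1 − 0.6836)/(1 + 0.6836) ≈ 0.188.

0.188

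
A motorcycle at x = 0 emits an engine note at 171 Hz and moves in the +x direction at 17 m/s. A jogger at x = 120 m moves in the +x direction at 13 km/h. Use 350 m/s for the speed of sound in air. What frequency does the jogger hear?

178 Hz

13 km/h = 3.611 m/s.
The observer lies on the +x side, so the source is heading toward the observer and the observer is heading away from the source.
General Doppler shift: f' = f · (v − v_o)/(v − v_s).
f' = 171 × (350 − 3.611)/(350 − 17) = 171 × 346.39/333 ≈ 178 Hz.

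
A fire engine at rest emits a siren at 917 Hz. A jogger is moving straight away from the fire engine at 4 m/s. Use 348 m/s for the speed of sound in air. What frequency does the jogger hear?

Only the observer moves, away from the source, so f' = f · (v − v_o)/v.
f' = 917 × (348 − 4)/348 = 917 × 344/348 ≈ 906 Hz.

906 Hz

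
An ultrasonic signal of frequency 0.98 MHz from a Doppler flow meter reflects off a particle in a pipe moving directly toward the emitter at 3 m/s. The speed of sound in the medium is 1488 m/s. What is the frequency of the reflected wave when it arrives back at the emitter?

0.9840 MHz

The particle in a pipe first receives the wave as a moving observer: f₁ = f₀ · (v + u)/v = 0.98 × (1488 + 3)/1488 ≈ 0.9820 MHz.
The reflection then acts as a moving source: f₂ = f₁ · v/(v − u) ≈ 0.9840 MHz.
Equivalently f₂ = f₀ · (v + u)/(v − u).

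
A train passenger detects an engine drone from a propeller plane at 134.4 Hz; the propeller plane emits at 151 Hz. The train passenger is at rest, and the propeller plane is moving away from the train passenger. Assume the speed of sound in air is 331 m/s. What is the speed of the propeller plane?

f' = f · v/(v + v_s) ⇒ v_s = v · |1 − f/f'|.
v_s = 331 × |1 − 151/134.4| = 331 × 0.1235 ≈ 41 m/s.

41 m/s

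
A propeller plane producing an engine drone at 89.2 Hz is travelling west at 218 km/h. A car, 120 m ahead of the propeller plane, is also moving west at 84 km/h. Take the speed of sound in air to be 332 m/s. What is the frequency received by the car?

101 Hz

218 km/h = 60.56 m/s; 84 km/h = 23.33 m/s.
The car is ahead, so the propeller plane is moving toward it while the car is moving away from the propeller plane.
Both move, so f' = f · (v − v_o)/(v − v_s).
f' = 89.2 × (332 − 23.33)/(332 − 60.56) = 89.2 × 308.67/271.44 ≈ 101 Hz.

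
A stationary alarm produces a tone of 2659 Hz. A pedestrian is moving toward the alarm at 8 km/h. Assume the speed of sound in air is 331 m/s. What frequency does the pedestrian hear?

8 km/h = 2.222 m/s.
Only the observer moves, toward the source, so f' = f · (v + v_o)/v.
f' = 2659 × (331 + 2.222)/331 = 2659 × 333.22/331 ≈ 2677 Hz.

2677 Hz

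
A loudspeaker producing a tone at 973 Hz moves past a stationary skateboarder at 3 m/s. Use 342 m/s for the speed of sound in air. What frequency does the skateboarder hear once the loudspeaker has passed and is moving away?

965 Hz

Receding: f₂ = f · v/(v + v_s) = 973 × 342/345 ≈ 965 Hz.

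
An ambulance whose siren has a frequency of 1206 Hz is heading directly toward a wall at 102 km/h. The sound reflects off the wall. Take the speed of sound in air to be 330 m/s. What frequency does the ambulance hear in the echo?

102 km/h = 28.33 m/s.
The wall receives the sound from a moving source: f₁ = f₀ · v/(v − v_e) = 1206 × 330/301.67 ≈ 1319 Hz.
On the return leg the ambulance is a moving observer: f₂ = f₁ · (v + v_e)/v = 1319 × 358.33/330 ≈ 1433 Hz.

1433 Hz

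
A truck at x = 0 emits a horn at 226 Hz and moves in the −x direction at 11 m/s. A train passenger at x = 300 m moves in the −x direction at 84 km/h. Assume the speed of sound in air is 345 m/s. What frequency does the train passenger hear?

84 km/h = 23.33 m/s.
The observer lies on the +x side, so the source is heading away from the observer and the observer is heading toward the source.
General Doppler shift: f' = f · (v + v_o)/(v + v_s).
f' = 226 × (345 + 23.33)/(345 + 11) = 226 × 368.33/356 ≈ 234 Hz.

234 Hz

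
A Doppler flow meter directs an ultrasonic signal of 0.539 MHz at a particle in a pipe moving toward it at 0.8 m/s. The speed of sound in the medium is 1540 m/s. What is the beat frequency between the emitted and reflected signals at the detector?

560 Hz

The particle in a pipe first receives the wave as a moving observer: f₁ = f₀ · (v + u)/v = 0.539 × (1540 + 0.8)/1540 ≈ 0.539280 MHz.
The reflection then acts as a moving source: f₂ = f₁ · v/(v − u) ≈ 0.539560 MHz.
Equivalently f₂ = f₀ · (v + u)/(v − u).
Beat frequency (with f₀ = 539000 Hz): |f₂ − f₀| = 2u·f₀/(v − u) = 2 × 0.8 × 539000/1539.2 ≈ 560 Hz.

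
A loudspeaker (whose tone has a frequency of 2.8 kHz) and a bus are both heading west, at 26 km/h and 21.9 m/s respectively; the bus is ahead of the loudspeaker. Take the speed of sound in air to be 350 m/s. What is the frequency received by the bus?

26 km/h = 7.222 m/s.
The bus is ahead, so the loudspeaker is moving toward it while the bus is moving away from the loudspeaker.
With source approaching and observer receding, f' = f · (v − v_o)/(v − v_s).
f' = 2.8 × (350 − 21.9)/(350 − 7.222) = 2.8 × 328.1/342.78 ≈ 2.68 kHz.

2.68 kHz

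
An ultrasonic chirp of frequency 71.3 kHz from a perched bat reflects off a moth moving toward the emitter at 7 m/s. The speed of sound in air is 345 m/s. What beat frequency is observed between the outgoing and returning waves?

The moth first receives the wave as a moving observer: f₁ = f₀ · (v + u)/v = 71.3 × (345 + 7)/345 ≈ 72.75 kHz.
On reflection it acts as a source moving toward the stationary detector: f₂ = f₁ · v/(v − u) = 72.75 × 345/338 ≈ 74.25 kHz.
Beat frequency (with f₀ = 71300 Hz): |f₂ − f₀| = 2u·f₀/(v − u) = 2 × 7 × 71300/338 ≈ 2953 Hz.

2953 Hz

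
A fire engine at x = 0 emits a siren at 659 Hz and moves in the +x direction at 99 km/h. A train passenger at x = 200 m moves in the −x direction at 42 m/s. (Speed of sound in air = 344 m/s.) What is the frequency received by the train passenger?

99 km/h = 27.5 m/s.
The observer lies on the +x side, so the source is heading toward the observer and the observer is heading toward the source.
General Doppler shift: f' = f · (v + v_o)/(v − v_s).
f' = 659 × (344 + 42)/(344 − 27.5) = 659 × 386/316.5 ≈ 804 Hz.

804 Hz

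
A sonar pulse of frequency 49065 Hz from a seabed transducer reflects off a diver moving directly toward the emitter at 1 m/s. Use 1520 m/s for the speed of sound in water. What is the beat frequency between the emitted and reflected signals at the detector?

65 Hz

At the diver (a moving observer), f₁ = f₀ · (v + u)/v = 49065 × 1521/1520 ≈ 49097.3 Hz.
The reflection then acts as a moving source: f₂ = f₁ · v/(v − u) ≈ 49129.6 Hz.
Equivalently f₂ = f₀ · (v + u)/(v − u).
Beat frequency: |f₂ − f₀| = 2u·f₀/(v − u) = 2 × 1 × 49065/1519 ≈ 65 Hz.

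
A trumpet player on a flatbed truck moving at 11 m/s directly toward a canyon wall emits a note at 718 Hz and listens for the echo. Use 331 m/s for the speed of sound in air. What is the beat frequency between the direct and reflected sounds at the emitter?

49.4 Hz

The canyon wall receives the sound from a moving source: f₁ = f₀ · v/(v − v_e) = 718 × 331/320 ≈ 742.7 Hz.
On the return leg the trumpet player on a flatbed truck is a moving observer: f₂ = f₁ · (v + v_e)/v = 742.7 × 342/331 ≈ 767.4 Hz.
Equivalently f₂ = f₀ · (v + v_e)/(v − v_e).
Beat against the emitted tone: |f₂ − f₀| = 2v_e·f₀/(v − v_e) = 2 × 11 × 718/320 ≈ 49.4 Hz.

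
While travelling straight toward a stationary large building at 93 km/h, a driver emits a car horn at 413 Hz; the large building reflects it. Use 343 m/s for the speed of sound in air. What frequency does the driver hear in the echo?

480 Hz

93 km/h = 25.83 m/s.
The large building receives the sound from a moving source: f₁ = f₀ · v/(v − v_e) = 413 × 343/317.17 ≈ 447 Hz.
On the return leg the driver is a moving observer: f₂ = f₁ · (v + v_e)/v = 447 × 368.83/343 ≈ 480 Hz.
Equivalently f₂ = f₀ · (v + v_e)/(v − v_e).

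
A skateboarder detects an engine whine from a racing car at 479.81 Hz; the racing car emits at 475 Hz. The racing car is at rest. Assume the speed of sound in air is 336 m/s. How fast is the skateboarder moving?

f' > f, so the skateboarder is approaching.
f' = f · (v + v_o)/v ⇒ v_o = v · |f'/f − 1|.
v_o = 336 × |479.81/475 − 1| = 336 × 0.01013 ≈ 3.4 m/s.

3.4 m/s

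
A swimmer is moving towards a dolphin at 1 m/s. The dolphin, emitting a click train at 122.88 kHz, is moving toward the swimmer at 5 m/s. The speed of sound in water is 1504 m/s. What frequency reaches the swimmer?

General Doppler shift: f' = f · (v + v_o)/(v − v_s).
f' = 122.88 × (1504 + 1)/(1504 − 5) = 122.88 × 1505/1499 ≈ 123.4 kHz.

123.4 kHz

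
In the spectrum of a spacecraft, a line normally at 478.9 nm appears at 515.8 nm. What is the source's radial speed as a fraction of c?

0.074c

λ'/λ₀ = 1.0771 > 1 (redshift), so the source is receding.
λ'/λ₀ = √((1 + β)/(1 − β)) for a receding source ⇒ β = (r² − 1)/(r² + 1) with r = λ'/λ₀.
β = (1.1600 − 1)/(1.1600 + 1) ≈ 0.074.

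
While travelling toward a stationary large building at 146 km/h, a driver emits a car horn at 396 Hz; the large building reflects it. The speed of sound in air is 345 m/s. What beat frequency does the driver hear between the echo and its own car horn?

146 km/h = 40.56 m/s.
The large building receives the sound from a moving source: f₁ = f₀ · v/(v − v_e) = 396 × 345/304.44 ≈ 448.8 Hz.
On the return leg the driver is a moving observer: f₂ = f₁ · (v + v_e)/v = 448.8 × 385.56/345 ≈ 501.5 Hz.
Equivalently f₂ = f₀ · (v + v_e)/(v − v_e).
Beat against the emitted tone: |f₂ − f₀| = 2v_e·f₀/(v − v_e) = 2 × 40.56 × 396/304.44 ≈ 106 Hz.

106 Hz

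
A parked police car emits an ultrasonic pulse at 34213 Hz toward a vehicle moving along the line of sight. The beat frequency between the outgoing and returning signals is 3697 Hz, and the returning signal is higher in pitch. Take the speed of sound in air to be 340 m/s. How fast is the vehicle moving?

Double Doppler shift off a moving reflector: f₂ = f₀ · (v + u)/(v − u) (u > 0 toward emitter).
Returning signal is higher, so f₂ = f₀ + Δf = 34213 + 3697 = 37910 Hz.
Rearranging, u = v · (f₂ − f₀)/(f₂ + f₀) = 340 × 3697/72123 ≈ 17.4 m/s.
So the vehicle is moving at 17.4 m/s toward the emitter.

17.4 m/s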